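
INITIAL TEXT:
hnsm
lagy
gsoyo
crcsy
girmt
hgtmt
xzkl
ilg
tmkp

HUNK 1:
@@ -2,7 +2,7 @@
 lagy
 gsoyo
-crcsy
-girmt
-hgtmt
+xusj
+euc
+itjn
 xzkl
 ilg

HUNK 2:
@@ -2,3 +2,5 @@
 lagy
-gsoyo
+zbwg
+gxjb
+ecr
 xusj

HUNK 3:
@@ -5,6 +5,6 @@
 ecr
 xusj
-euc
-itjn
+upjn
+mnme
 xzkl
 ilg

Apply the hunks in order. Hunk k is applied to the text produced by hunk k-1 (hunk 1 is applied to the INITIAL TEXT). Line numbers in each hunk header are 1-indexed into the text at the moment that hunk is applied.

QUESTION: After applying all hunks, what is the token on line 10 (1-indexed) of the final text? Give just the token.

Hunk 1: at line 2 remove [crcsy,girmt,hgtmt] add [xusj,euc,itjn] -> 9 lines: hnsm lagy gsoyo xusj euc itjn xzkl ilg tmkp
Hunk 2: at line 2 remove [gsoyo] add [zbwg,gxjb,ecr] -> 11 lines: hnsm lagy zbwg gxjb ecr xusj euc itjn xzkl ilg tmkp
Hunk 3: at line 5 remove [euc,itjn] add [upjn,mnme] -> 11 lines: hnsm lagy zbwg gxjb ecr xusj upjn mnme xzkl ilg tmkp
Final line 10: ilg

Answer: ilg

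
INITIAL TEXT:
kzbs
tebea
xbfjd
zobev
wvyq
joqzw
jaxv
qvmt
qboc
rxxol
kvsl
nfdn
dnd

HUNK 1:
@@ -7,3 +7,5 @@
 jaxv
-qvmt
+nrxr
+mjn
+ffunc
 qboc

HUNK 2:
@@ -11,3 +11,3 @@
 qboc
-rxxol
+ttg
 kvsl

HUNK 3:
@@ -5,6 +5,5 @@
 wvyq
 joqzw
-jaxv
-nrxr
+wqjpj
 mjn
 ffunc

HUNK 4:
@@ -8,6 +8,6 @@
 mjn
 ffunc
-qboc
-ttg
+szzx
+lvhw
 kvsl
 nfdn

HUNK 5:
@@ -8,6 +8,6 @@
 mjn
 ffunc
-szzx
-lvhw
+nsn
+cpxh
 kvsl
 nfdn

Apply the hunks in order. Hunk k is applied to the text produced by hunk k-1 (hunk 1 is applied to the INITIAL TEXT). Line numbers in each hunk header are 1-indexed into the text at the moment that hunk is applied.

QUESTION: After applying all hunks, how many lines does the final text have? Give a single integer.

Answer: 14

Derivation:
Hunk 1: at line 7 remove [qvmt] add [nrxr,mjn,ffunc] -> 15 lines: kzbs tebea xbfjd zobev wvyq joqzw jaxv nrxr mjn ffunc qboc rxxol kvsl nfdn dnd
Hunk 2: at line 11 remove [rxxol] add [ttg] -> 15 lines: kzbs tebea xbfjd zobev wvyq joqzw jaxv nrxr mjn ffunc qboc ttg kvsl nfdn dnd
Hunk 3: at line 5 remove [jaxv,nrxr] add [wqjpj] -> 14 lines: kzbs tebea xbfjd zobev wvyq joqzw wqjpj mjn ffunc qboc ttg kvsl nfdn dnd
Hunk 4: at line 8 remove [qboc,ttg] add [szzx,lvhw] -> 14 lines: kzbs tebea xbfjd zobev wvyq joqzw wqjpj mjn ffunc szzx lvhw kvsl nfdn dnd
Hunk 5: at line 8 remove [szzx,lvhw] add [nsn,cpxh] -> 14 lines: kzbs tebea xbfjd zobev wvyq joqzw wqjpj mjn ffunc nsn cpxh kvsl nfdn dnd
Final line count: 14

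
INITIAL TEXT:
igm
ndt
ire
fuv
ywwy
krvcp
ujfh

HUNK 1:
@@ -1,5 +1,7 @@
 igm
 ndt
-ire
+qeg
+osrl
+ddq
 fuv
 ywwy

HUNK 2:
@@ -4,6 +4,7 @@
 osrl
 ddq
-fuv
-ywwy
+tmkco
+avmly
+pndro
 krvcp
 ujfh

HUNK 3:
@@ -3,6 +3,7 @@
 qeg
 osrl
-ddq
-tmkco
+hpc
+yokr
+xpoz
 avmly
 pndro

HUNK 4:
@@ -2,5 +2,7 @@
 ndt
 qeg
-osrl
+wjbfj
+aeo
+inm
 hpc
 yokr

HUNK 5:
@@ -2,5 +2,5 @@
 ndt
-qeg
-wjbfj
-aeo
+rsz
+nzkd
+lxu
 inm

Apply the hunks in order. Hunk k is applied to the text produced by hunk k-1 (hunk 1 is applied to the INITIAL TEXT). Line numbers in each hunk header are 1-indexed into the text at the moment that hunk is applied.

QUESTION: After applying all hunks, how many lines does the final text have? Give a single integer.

Hunk 1: at line 1 remove [ire] add [qeg,osrl,ddq] -> 9 lines: igm ndt qeg osrl ddq fuv ywwy krvcp ujfh
Hunk 2: at line 4 remove [fuv,ywwy] add [tmkco,avmly,pndro] -> 10 lines: igm ndt qeg osrl ddq tmkco avmly pndro krvcp ujfh
Hunk 3: at line 3 remove [ddq,tmkco] add [hpc,yokr,xpoz] -> 11 lines: igm ndt qeg osrl hpc yokr xpoz avmly pndro krvcp ujfh
Hunk 4: at line 2 remove [osrl] add [wjbfj,aeo,inm] -> 13 lines: igm ndt qeg wjbfj aeo inm hpc yokr xpoz avmly pndro krvcp ujfh
Hunk 5: at line 2 remove [qeg,wjbfj,aeo] add [rsz,nzkd,lxu] -> 13 lines: igm ndt rsz nzkd lxu inm hpc yokr xpoz avmly pndro krvcp ujfh
Final line count: 13

Answer: 13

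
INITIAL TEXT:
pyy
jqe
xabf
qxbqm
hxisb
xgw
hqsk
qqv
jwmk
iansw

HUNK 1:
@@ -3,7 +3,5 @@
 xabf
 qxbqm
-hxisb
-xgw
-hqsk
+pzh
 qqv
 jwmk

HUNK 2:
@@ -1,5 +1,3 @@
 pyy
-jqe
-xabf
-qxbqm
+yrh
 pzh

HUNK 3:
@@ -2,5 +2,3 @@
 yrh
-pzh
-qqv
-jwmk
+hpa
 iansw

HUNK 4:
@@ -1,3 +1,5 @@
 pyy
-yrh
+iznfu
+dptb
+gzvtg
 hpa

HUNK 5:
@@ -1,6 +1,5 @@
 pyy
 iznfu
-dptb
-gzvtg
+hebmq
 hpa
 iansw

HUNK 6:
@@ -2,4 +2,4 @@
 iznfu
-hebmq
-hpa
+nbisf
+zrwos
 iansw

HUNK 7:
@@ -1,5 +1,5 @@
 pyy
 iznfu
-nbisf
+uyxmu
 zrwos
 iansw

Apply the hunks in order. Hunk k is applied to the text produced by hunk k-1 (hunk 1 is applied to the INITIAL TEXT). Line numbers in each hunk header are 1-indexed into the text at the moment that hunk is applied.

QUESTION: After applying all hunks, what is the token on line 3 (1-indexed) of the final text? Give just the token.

Hunk 1: at line 3 remove [hxisb,xgw,hqsk] add [pzh] -> 8 lines: pyy jqe xabf qxbqm pzh qqv jwmk iansw
Hunk 2: at line 1 remove [jqe,xabf,qxbqm] add [yrh] -> 6 lines: pyy yrh pzh qqv jwmk iansw
Hunk 3: at line 2 remove [pzh,qqv,jwmk] add [hpa] -> 4 lines: pyy yrh hpa iansw
Hunk 4: at line 1 remove [yrh] add [iznfu,dptb,gzvtg] -> 6 lines: pyy iznfu dptb gzvtg hpa iansw
Hunk 5: at line 1 remove [dptb,gzvtg] add [hebmq] -> 5 lines: pyy iznfu hebmq hpa iansw
Hunk 6: at line 2 remove [hebmq,hpa] add [nbisf,zrwos] -> 5 lines: pyy iznfu nbisf zrwos iansw
Hunk 7: at line 1 remove [nbisf] add [uyxmu] -> 5 lines: pyy iznfu uyxmu zrwos iansw
Final line 3: uyxmu

Answer: uyxmu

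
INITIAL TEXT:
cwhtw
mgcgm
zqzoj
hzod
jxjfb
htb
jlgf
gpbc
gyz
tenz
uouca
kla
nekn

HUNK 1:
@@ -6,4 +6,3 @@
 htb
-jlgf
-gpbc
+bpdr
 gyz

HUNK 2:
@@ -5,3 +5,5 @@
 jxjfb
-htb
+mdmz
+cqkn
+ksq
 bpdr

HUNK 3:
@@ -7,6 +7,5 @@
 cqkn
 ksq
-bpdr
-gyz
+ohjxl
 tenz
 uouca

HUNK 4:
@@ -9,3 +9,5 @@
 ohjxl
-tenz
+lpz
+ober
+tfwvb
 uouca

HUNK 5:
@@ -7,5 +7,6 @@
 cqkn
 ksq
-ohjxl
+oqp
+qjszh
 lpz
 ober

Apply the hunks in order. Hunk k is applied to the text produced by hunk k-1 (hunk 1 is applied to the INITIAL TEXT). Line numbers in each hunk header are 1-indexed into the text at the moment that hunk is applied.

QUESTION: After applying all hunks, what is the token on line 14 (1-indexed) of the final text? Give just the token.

Answer: uouca

Derivation:
Hunk 1: at line 6 remove [jlgf,gpbc] add [bpdr] -> 12 lines: cwhtw mgcgm zqzoj hzod jxjfb htb bpdr gyz tenz uouca kla nekn
Hunk 2: at line 5 remove [htb] add [mdmz,cqkn,ksq] -> 14 lines: cwhtw mgcgm zqzoj hzod jxjfb mdmz cqkn ksq bpdr gyz tenz uouca kla nekn
Hunk 3: at line 7 remove [bpdr,gyz] add [ohjxl] -> 13 lines: cwhtw mgcgm zqzoj hzod jxjfb mdmz cqkn ksq ohjxl tenz uouca kla nekn
Hunk 4: at line 9 remove [tenz] add [lpz,ober,tfwvb] -> 15 lines: cwhtw mgcgm zqzoj hzod jxjfb mdmz cqkn ksq ohjxl lpz ober tfwvb uouca kla nekn
Hunk 5: at line 7 remove [ohjxl] add [oqp,qjszh] -> 16 lines: cwhtw mgcgm zqzoj hzod jxjfb mdmz cqkn ksq oqp qjszh lpz ober tfwvb uouca kla nekn
Final line 14: uouca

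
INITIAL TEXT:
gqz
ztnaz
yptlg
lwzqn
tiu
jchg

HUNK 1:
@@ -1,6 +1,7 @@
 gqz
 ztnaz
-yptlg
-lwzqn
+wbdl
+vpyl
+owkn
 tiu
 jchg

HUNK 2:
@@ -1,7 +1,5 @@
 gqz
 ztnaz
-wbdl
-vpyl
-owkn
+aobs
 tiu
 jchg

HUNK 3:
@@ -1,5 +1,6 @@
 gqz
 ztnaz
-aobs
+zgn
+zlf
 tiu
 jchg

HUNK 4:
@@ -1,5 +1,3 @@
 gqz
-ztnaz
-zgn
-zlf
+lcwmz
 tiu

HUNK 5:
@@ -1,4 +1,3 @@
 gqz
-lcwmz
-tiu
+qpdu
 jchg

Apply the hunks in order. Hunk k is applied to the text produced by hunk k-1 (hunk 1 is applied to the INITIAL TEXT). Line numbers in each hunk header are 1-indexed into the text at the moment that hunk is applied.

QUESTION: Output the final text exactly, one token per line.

Answer: gqz
qpdu
jchg

Derivation:
Hunk 1: at line 1 remove [yptlg,lwzqn] add [wbdl,vpyl,owkn] -> 7 lines: gqz ztnaz wbdl vpyl owkn tiu jchg
Hunk 2: at line 1 remove [wbdl,vpyl,owkn] add [aobs] -> 5 lines: gqz ztnaz aobs tiu jchg
Hunk 3: at line 1 remove [aobs] add [zgn,zlf] -> 6 lines: gqz ztnaz zgn zlf tiu jchg
Hunk 4: at line 1 remove [ztnaz,zgn,zlf] add [lcwmz] -> 4 lines: gqz lcwmz tiu jchg
Hunk 5: at line 1 remove [lcwmz,tiu] add [qpdu] -> 3 lines: gqz qpdu jchg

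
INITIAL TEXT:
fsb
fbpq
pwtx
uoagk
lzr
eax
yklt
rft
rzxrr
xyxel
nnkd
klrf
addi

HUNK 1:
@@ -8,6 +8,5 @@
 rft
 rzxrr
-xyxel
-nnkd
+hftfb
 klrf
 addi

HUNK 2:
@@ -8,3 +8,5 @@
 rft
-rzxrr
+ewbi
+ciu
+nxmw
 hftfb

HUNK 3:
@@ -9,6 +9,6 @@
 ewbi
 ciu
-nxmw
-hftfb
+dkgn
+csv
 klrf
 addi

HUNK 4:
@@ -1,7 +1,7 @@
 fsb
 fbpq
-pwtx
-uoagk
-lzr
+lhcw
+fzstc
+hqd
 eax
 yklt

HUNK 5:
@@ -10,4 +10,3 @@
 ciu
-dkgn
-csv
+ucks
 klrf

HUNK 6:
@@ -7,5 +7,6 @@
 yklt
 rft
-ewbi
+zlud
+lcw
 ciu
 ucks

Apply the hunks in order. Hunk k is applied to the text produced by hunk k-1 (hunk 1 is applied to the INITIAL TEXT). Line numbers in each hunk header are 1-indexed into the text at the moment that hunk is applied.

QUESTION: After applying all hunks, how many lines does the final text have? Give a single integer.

Answer: 14

Derivation:
Hunk 1: at line 8 remove [xyxel,nnkd] add [hftfb] -> 12 lines: fsb fbpq pwtx uoagk lzr eax yklt rft rzxrr hftfb klrf addi
Hunk 2: at line 8 remove [rzxrr] add [ewbi,ciu,nxmw] -> 14 lines: fsb fbpq pwtx uoagk lzr eax yklt rft ewbi ciu nxmw hftfb klrf addi
Hunk 3: at line 9 remove [nxmw,hftfb] add [dkgn,csv] -> 14 lines: fsb fbpq pwtx uoagk lzr eax yklt rft ewbi ciu dkgn csv klrf addi
Hunk 4: at line 1 remove [pwtx,uoagk,lzr] add [lhcw,fzstc,hqd] -> 14 lines: fsb fbpq lhcw fzstc hqd eax yklt rft ewbi ciu dkgn csv klrf addi
Hunk 5: at line 10 remove [dkgn,csv] add [ucks] -> 13 lines: fsb fbpq lhcw fzstc hqd eax yklt rft ewbi ciu ucks klrf addi
Hunk 6: at line 7 remove [ewbi] add [zlud,lcw] -> 14 lines: fsb fbpq lhcw fzstc hqd eax yklt rft zlud lcw ciu ucks klrf addi
Final line count: 14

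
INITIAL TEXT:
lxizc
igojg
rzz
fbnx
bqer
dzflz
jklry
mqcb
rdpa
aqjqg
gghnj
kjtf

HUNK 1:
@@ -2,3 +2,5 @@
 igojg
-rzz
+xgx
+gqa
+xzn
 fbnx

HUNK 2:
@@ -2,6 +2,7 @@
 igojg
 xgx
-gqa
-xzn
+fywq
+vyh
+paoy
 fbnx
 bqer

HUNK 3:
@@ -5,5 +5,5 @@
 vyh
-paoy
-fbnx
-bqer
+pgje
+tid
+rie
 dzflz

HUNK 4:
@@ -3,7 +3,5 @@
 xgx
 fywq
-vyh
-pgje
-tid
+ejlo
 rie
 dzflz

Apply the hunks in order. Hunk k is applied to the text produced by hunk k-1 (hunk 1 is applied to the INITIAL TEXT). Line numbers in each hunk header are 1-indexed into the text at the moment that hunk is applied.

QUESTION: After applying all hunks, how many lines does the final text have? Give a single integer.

Hunk 1: at line 2 remove [rzz] add [xgx,gqa,xzn] -> 14 lines: lxizc igojg xgx gqa xzn fbnx bqer dzflz jklry mqcb rdpa aqjqg gghnj kjtf
Hunk 2: at line 2 remove [gqa,xzn] add [fywq,vyh,paoy] -> 15 lines: lxizc igojg xgx fywq vyh paoy fbnx bqer dzflz jklry mqcb rdpa aqjqg gghnj kjtf
Hunk 3: at line 5 remove [paoy,fbnx,bqer] add [pgje,tid,rie] -> 15 lines: lxizc igojg xgx fywq vyh pgje tid rie dzflz jklry mqcb rdpa aqjqg gghnj kjtf
Hunk 4: at line 3 remove [vyh,pgje,tid] add [ejlo] -> 13 lines: lxizc igojg xgx fywq ejlo rie dzflz jklry mqcb rdpa aqjqg gghnj kjtf
Final line count: 13

Answer: 13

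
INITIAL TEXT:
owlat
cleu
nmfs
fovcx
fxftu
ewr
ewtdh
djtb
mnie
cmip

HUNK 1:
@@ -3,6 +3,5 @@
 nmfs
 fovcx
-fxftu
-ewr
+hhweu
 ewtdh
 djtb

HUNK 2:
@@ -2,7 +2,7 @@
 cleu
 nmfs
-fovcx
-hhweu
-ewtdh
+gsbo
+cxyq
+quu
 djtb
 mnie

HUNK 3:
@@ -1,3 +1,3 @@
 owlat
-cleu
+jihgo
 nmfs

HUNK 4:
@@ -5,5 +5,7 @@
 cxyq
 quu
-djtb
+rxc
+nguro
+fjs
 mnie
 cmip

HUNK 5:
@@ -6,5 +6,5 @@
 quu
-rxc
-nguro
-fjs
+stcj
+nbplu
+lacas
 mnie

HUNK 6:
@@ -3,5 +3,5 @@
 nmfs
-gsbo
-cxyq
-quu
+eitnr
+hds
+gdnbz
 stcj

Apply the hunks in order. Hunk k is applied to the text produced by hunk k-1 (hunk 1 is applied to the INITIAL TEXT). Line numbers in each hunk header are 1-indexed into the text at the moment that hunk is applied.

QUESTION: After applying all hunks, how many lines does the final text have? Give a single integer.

Answer: 11

Derivation:
Hunk 1: at line 3 remove [fxftu,ewr] add [hhweu] -> 9 lines: owlat cleu nmfs fovcx hhweu ewtdh djtb mnie cmip
Hunk 2: at line 2 remove [fovcx,hhweu,ewtdh] add [gsbo,cxyq,quu] -> 9 lines: owlat cleu nmfs gsbo cxyq quu djtb mnie cmip
Hunk 3: at line 1 remove [cleu] add [jihgo] -> 9 lines: owlat jihgo nmfs gsbo cxyq quu djtb mnie cmip
Hunk 4: at line 5 remove [djtb] add [rxc,nguro,fjs] -> 11 lines: owlat jihgo nmfs gsbo cxyq quu rxc nguro fjs mnie cmip
Hunk 5: at line 6 remove [rxc,nguro,fjs] add [stcj,nbplu,lacas] -> 11 lines: owlat jihgo nmfs gsbo cxyq quu stcj nbplu lacas mnie cmip
Hunk 6: at line 3 remove [gsbo,cxyq,quu] add [eitnr,hds,gdnbz] -> 11 lines: owlat jihgo nmfs eitnr hds gdnbz stcj nbplu lacas mnie cmip
Final line count: 11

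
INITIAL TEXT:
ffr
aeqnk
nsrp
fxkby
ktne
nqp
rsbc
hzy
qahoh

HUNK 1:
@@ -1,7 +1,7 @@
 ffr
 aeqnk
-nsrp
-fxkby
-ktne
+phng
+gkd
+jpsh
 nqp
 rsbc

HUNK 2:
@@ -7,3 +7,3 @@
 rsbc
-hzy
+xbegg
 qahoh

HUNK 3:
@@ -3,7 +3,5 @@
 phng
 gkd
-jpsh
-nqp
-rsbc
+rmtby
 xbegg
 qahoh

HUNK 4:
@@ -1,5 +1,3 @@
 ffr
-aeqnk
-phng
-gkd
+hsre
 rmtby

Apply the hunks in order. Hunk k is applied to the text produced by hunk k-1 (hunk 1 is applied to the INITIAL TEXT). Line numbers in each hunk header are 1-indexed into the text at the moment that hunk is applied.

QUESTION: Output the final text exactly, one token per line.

Answer: ffr
hsre
rmtby
xbegg
qahoh

Derivation:
Hunk 1: at line 1 remove [nsrp,fxkby,ktne] add [phng,gkd,jpsh] -> 9 lines: ffr aeqnk phng gkd jpsh nqp rsbc hzy qahoh
Hunk 2: at line 7 remove [hzy] add [xbegg] -> 9 lines: ffr aeqnk phng gkd jpsh nqp rsbc xbegg qahoh
Hunk 3: at line 3 remove [jpsh,nqp,rsbc] add [rmtby] -> 7 lines: ffr aeqnk phng gkd rmtby xbegg qahoh
Hunk 4: at line 1 remove [aeqnk,phng,gkd] add [hsre] -> 5 lines: ffr hsre rmtby xbegg qahoh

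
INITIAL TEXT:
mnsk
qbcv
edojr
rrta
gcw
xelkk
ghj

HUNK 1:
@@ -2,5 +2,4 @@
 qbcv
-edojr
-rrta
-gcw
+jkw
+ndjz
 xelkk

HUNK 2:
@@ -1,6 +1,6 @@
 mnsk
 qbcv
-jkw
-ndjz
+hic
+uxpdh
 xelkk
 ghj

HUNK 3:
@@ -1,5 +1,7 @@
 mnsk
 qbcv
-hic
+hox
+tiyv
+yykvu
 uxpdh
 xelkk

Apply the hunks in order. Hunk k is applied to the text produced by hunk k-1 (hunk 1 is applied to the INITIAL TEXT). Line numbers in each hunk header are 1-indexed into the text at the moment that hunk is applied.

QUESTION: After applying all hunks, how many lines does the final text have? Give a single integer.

Answer: 8

Derivation:
Hunk 1: at line 2 remove [edojr,rrta,gcw] add [jkw,ndjz] -> 6 lines: mnsk qbcv jkw ndjz xelkk ghj
Hunk 2: at line 1 remove [jkw,ndjz] add [hic,uxpdh] -> 6 lines: mnsk qbcv hic uxpdh xelkk ghj
Hunk 3: at line 1 remove [hic] add [hox,tiyv,yykvu] -> 8 lines: mnsk qbcv hox tiyv yykvu uxpdh xelkk ghj
Final line count: 8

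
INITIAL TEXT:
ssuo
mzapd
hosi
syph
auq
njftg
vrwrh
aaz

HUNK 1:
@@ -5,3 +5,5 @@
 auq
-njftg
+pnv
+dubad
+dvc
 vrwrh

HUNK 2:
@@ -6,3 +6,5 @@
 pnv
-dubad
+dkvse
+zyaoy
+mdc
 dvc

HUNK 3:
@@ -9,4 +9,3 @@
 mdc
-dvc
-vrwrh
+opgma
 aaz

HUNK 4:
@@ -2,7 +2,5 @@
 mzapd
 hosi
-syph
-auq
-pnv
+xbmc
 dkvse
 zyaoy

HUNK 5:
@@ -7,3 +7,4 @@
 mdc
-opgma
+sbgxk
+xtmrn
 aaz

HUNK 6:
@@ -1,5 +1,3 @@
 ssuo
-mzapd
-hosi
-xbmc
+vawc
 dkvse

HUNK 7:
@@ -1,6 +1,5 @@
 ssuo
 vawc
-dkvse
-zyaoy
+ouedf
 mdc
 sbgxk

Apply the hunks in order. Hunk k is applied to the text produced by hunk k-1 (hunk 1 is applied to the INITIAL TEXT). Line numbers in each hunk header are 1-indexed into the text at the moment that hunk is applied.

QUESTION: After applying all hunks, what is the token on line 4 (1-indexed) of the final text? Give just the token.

Answer: mdc

Derivation:
Hunk 1: at line 5 remove [njftg] add [pnv,dubad,dvc] -> 10 lines: ssuo mzapd hosi syph auq pnv dubad dvc vrwrh aaz
Hunk 2: at line 6 remove [dubad] add [dkvse,zyaoy,mdc] -> 12 lines: ssuo mzapd hosi syph auq pnv dkvse zyaoy mdc dvc vrwrh aaz
Hunk 3: at line 9 remove [dvc,vrwrh] add [opgma] -> 11 lines: ssuo mzapd hosi syph auq pnv dkvse zyaoy mdc opgma aaz
Hunk 4: at line 2 remove [syph,auq,pnv] add [xbmc] -> 9 lines: ssuo mzapd hosi xbmc dkvse zyaoy mdc opgma aaz
Hunk 5: at line 7 remove [opgma] add [sbgxk,xtmrn] -> 10 lines: ssuo mzapd hosi xbmc dkvse zyaoy mdc sbgxk xtmrn aaz
Hunk 6: at line 1 remove [mzapd,hosi,xbmc] add [vawc] -> 8 lines: ssuo vawc dkvse zyaoy mdc sbgxk xtmrn aaz
Hunk 7: at line 1 remove [dkvse,zyaoy] add [ouedf] -> 7 lines: ssuo vawc ouedf mdc sbgxk xtmrn aaz
Final line 4: mdc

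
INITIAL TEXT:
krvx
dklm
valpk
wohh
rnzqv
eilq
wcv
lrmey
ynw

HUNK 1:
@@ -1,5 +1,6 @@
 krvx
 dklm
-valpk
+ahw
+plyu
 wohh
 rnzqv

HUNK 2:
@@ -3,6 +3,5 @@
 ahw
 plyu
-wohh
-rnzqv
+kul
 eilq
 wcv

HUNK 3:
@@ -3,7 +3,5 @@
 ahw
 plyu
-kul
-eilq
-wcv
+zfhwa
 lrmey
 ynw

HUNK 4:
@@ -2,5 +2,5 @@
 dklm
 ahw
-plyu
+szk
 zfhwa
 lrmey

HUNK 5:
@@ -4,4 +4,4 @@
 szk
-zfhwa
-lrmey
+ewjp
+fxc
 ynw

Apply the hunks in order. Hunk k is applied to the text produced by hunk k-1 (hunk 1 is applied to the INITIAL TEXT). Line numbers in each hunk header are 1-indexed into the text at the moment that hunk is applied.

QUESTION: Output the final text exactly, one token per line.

Answer: krvx
dklm
ahw
szk
ewjp
fxc
ynw

Derivation:
Hunk 1: at line 1 remove [valpk] add [ahw,plyu] -> 10 lines: krvx dklm ahw plyu wohh rnzqv eilq wcv lrmey ynw
Hunk 2: at line 3 remove [wohh,rnzqv] add [kul] -> 9 lines: krvx dklm ahw plyu kul eilq wcv lrmey ynw
Hunk 3: at line 3 remove [kul,eilq,wcv] add [zfhwa] -> 7 lines: krvx dklm ahw plyu zfhwa lrmey ynw
Hunk 4: at line 2 remove [plyu] add [szk] -> 7 lines: krvx dklm ahw szk zfhwa lrmey ynw
Hunk 5: at line 4 remove [zfhwa,lrmey] add [ewjp,fxc] -> 7 lines: krvx dklm ahw szk ewjp fxc ynw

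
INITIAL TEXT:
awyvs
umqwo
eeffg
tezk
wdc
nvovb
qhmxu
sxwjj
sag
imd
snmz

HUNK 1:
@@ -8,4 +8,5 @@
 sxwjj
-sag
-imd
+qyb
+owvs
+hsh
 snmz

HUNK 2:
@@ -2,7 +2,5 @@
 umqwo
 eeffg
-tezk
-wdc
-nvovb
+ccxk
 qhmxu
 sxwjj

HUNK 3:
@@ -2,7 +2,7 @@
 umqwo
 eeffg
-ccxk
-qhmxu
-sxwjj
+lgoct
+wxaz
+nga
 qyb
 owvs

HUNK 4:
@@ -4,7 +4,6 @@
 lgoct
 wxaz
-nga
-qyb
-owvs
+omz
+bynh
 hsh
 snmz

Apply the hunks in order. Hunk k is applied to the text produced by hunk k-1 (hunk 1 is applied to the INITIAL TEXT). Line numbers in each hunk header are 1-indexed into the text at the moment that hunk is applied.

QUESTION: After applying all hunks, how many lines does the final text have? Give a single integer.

Answer: 9

Derivation:
Hunk 1: at line 8 remove [sag,imd] add [qyb,owvs,hsh] -> 12 lines: awyvs umqwo eeffg tezk wdc nvovb qhmxu sxwjj qyb owvs hsh snmz
Hunk 2: at line 2 remove [tezk,wdc,nvovb] add [ccxk] -> 10 lines: awyvs umqwo eeffg ccxk qhmxu sxwjj qyb owvs hsh snmz
Hunk 3: at line 2 remove [ccxk,qhmxu,sxwjj] add [lgoct,wxaz,nga] -> 10 lines: awyvs umqwo eeffg lgoct wxaz nga qyb owvs hsh snmz
Hunk 4: at line 4 remove [nga,qyb,owvs] add [omz,bynh] -> 9 lines: awyvs umqwo eeffg lgoct wxaz omz bynh hsh snmz
Final line count: 9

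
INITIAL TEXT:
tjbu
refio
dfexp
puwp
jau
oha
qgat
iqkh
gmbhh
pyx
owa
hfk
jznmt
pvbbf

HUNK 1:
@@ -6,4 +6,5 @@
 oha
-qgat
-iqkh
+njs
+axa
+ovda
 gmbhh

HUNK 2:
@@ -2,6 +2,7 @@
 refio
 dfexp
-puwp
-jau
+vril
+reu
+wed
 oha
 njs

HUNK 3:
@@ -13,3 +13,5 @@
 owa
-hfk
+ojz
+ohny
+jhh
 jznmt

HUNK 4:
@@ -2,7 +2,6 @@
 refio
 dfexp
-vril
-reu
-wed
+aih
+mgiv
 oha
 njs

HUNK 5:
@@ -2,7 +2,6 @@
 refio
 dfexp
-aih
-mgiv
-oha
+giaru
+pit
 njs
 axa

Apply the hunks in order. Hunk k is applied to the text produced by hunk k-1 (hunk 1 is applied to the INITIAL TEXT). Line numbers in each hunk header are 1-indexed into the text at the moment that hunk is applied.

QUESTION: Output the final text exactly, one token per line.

Hunk 1: at line 6 remove [qgat,iqkh] add [njs,axa,ovda] -> 15 lines: tjbu refio dfexp puwp jau oha njs axa ovda gmbhh pyx owa hfk jznmt pvbbf
Hunk 2: at line 2 remove [puwp,jau] add [vril,reu,wed] -> 16 lines: tjbu refio dfexp vril reu wed oha njs axa ovda gmbhh pyx owa hfk jznmt pvbbf
Hunk 3: at line 13 remove [hfk] add [ojz,ohny,jhh] -> 18 lines: tjbu refio dfexp vril reu wed oha njs axa ovda gmbhh pyx owa ojz ohny jhh jznmt pvbbf
Hunk 4: at line 2 remove [vril,reu,wed] add [aih,mgiv] -> 17 lines: tjbu refio dfexp aih mgiv oha njs axa ovda gmbhh pyx owa ojz ohny jhh jznmt pvbbf
Hunk 5: at line 2 remove [aih,mgiv,oha] add [giaru,pit] -> 16 lines: tjbu refio dfexp giaru pit njs axa ovda gmbhh pyx owa ojz ohny jhh jznmt pvbbf

Answer: tjbu
refio
dfexp
giaru
pit
njs
axa
ovda
gmbhh
pyx
owa
ojz
ohny
jhh
jznmt
pvbbf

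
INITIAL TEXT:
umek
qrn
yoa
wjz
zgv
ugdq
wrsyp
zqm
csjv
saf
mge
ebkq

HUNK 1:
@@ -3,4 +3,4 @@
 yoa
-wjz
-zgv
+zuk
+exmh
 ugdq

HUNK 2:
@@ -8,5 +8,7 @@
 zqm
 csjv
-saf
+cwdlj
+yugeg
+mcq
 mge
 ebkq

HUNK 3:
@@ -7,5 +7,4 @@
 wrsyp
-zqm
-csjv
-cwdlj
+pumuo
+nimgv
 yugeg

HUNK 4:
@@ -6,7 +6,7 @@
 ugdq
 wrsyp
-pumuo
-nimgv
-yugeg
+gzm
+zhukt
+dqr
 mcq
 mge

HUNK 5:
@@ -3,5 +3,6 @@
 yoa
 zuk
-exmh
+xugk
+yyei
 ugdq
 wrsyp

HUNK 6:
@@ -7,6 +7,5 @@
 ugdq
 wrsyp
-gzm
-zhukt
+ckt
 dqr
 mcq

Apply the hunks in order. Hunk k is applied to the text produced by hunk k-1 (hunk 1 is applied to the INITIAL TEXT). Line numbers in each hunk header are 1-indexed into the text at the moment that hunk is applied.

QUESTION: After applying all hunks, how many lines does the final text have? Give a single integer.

Answer: 13

Derivation:
Hunk 1: at line 3 remove [wjz,zgv] add [zuk,exmh] -> 12 lines: umek qrn yoa zuk exmh ugdq wrsyp zqm csjv saf mge ebkq
Hunk 2: at line 8 remove [saf] add [cwdlj,yugeg,mcq] -> 14 lines: umek qrn yoa zuk exmh ugdq wrsyp zqm csjv cwdlj yugeg mcq mge ebkq
Hunk 3: at line 7 remove [zqm,csjv,cwdlj] add [pumuo,nimgv] -> 13 lines: umek qrn yoa zuk exmh ugdq wrsyp pumuo nimgv yugeg mcq mge ebkq
Hunk 4: at line 6 remove [pumuo,nimgv,yugeg] add [gzm,zhukt,dqr] -> 13 lines: umek qrn yoa zuk exmh ugdq wrsyp gzm zhukt dqr mcq mge ebkq
Hunk 5: at line 3 remove [exmh] add [xugk,yyei] -> 14 lines: umek qrn yoa zuk xugk yyei ugdq wrsyp gzm zhukt dqr mcq mge ebkq
Hunk 6: at line 7 remove [gzm,zhukt] add [ckt] -> 13 lines: umek qrn yoa zuk xugk yyei ugdq wrsyp ckt dqr mcq mge ebkq
Final line count: 13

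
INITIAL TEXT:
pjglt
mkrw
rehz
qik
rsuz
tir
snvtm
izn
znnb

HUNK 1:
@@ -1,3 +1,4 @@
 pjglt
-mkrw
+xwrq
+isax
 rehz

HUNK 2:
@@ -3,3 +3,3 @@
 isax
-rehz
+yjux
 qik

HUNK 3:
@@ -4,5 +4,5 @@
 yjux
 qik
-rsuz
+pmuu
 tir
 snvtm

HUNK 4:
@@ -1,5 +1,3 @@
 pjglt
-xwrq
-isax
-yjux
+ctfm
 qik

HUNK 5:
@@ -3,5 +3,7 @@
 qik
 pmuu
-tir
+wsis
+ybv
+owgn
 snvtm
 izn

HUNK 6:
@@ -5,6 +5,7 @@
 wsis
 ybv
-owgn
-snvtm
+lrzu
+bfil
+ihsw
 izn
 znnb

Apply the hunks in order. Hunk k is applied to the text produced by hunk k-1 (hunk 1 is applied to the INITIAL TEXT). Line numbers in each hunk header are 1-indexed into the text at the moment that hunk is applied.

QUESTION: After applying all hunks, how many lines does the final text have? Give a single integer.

Hunk 1: at line 1 remove [mkrw] add [xwrq,isax] -> 10 lines: pjglt xwrq isax rehz qik rsuz tir snvtm izn znnb
Hunk 2: at line 3 remove [rehz] add [yjux] -> 10 lines: pjglt xwrq isax yjux qik rsuz tir snvtm izn znnb
Hunk 3: at line 4 remove [rsuz] add [pmuu] -> 10 lines: pjglt xwrq isax yjux qik pmuu tir snvtm izn znnb
Hunk 4: at line 1 remove [xwrq,isax,yjux] add [ctfm] -> 8 lines: pjglt ctfm qik pmuu tir snvtm izn znnb
Hunk 5: at line 3 remove [tir] add [wsis,ybv,owgn] -> 10 lines: pjglt ctfm qik pmuu wsis ybv owgn snvtm izn znnb
Hunk 6: at line 5 remove [owgn,snvtm] add [lrzu,bfil,ihsw] -> 11 lines: pjglt ctfm qik pmuu wsis ybv lrzu bfil ihsw izn znnb
Final line count: 11

Answer: 11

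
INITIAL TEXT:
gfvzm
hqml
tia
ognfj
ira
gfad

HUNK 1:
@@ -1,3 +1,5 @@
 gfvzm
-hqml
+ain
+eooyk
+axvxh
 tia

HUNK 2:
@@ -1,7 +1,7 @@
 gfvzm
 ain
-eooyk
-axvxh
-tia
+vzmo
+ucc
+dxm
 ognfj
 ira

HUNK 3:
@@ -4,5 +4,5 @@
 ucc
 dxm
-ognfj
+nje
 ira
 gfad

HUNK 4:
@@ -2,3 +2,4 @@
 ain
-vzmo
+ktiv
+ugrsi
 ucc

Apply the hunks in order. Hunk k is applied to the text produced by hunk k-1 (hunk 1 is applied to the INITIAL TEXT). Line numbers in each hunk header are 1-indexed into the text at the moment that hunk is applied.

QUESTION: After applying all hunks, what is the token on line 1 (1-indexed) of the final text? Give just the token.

Hunk 1: at line 1 remove [hqml] add [ain,eooyk,axvxh] -> 8 lines: gfvzm ain eooyk axvxh tia ognfj ira gfad
Hunk 2: at line 1 remove [eooyk,axvxh,tia] add [vzmo,ucc,dxm] -> 8 lines: gfvzm ain vzmo ucc dxm ognfj ira gfad
Hunk 3: at line 4 remove [ognfj] add [nje] -> 8 lines: gfvzm ain vzmo ucc dxm nje ira gfad
Hunk 4: at line 2 remove [vzmo] add [ktiv,ugrsi] -> 9 lines: gfvzm ain ktiv ugrsi ucc dxm nje ira gfad
Final line 1: gfvzm

Answer: gfvzm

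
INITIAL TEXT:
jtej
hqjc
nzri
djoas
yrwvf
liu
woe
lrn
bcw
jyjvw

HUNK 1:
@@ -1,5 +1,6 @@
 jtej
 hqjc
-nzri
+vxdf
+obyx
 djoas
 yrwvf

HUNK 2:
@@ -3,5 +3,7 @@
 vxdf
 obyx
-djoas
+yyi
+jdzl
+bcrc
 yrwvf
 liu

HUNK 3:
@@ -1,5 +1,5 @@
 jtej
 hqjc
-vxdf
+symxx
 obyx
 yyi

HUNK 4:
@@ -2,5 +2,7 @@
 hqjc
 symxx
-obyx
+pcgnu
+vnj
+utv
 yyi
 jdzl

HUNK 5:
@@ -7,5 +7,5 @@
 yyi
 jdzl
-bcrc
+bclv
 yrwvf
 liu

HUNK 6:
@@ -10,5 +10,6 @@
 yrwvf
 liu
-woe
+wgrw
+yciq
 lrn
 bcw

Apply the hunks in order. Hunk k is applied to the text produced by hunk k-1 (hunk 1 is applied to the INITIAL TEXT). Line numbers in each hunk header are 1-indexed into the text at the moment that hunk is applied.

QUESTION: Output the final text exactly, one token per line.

Hunk 1: at line 1 remove [nzri] add [vxdf,obyx] -> 11 lines: jtej hqjc vxdf obyx djoas yrwvf liu woe lrn bcw jyjvw
Hunk 2: at line 3 remove [djoas] add [yyi,jdzl,bcrc] -> 13 lines: jtej hqjc vxdf obyx yyi jdzl bcrc yrwvf liu woe lrn bcw jyjvw
Hunk 3: at line 1 remove [vxdf] add [symxx] -> 13 lines: jtej hqjc symxx obyx yyi jdzl bcrc yrwvf liu woe lrn bcw jyjvw
Hunk 4: at line 2 remove [obyx] add [pcgnu,vnj,utv] -> 15 lines: jtej hqjc symxx pcgnu vnj utv yyi jdzl bcrc yrwvf liu woe lrn bcw jyjvw
Hunk 5: at line 7 remove [bcrc] add [bclv] -> 15 lines: jtej hqjc symxx pcgnu vnj utv yyi jdzl bclv yrwvf liu woe lrn bcw jyjvw
Hunk 6: at line 10 remove [woe] add [wgrw,yciq] -> 16 lines: jtej hqjc symxx pcgnu vnj utv yyi jdzl bclv yrwvf liu wgrw yciq lrn bcw jyjvw

Answer: jtej
hqjc
symxx
pcgnu
vnj
utv
yyi
jdzl
bclv
yrwvf
liu
wgrw
yciq
lrn
bcw
jyjvw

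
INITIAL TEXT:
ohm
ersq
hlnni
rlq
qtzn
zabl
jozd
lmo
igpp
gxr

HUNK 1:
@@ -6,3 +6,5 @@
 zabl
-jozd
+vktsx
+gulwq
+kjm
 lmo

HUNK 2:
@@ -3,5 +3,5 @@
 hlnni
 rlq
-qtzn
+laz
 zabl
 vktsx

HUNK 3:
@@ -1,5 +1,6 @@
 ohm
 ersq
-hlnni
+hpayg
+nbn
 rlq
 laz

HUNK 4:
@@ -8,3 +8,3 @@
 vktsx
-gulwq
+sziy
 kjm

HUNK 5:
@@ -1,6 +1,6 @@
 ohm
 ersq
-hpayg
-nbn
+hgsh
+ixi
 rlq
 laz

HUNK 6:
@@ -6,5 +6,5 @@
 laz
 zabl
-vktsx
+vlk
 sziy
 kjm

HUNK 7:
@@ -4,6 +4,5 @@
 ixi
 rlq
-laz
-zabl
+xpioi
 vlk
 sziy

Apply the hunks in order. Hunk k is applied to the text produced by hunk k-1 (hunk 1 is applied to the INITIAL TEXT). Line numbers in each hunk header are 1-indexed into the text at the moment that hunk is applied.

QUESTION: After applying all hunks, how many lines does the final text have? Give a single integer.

Hunk 1: at line 6 remove [jozd] add [vktsx,gulwq,kjm] -> 12 lines: ohm ersq hlnni rlq qtzn zabl vktsx gulwq kjm lmo igpp gxr
Hunk 2: at line 3 remove [qtzn] add [laz] -> 12 lines: ohm ersq hlnni rlq laz zabl vktsx gulwq kjm lmo igpp gxr
Hunk 3: at line 1 remove [hlnni] add [hpayg,nbn] -> 13 lines: ohm ersq hpayg nbn rlq laz zabl vktsx gulwq kjm lmo igpp gxr
Hunk 4: at line 8 remove [gulwq] add [sziy] -> 13 lines: ohm ersq hpayg nbn rlq laz zabl vktsx sziy kjm lmo igpp gxr
Hunk 5: at line 1 remove [hpayg,nbn] add [hgsh,ixi] -> 13 lines: ohm ersq hgsh ixi rlq laz zabl vktsx sziy kjm lmo igpp gxr
Hunk 6: at line 6 remove [vktsx] add [vlk] -> 13 lines: ohm ersq hgsh ixi rlq laz zabl vlk sziy kjm lmo igpp gxr
Hunk 7: at line 4 remove [laz,zabl] add [xpioi] -> 12 lines: ohm ersq hgsh ixi rlq xpioi vlk sziy kjm lmo igpp gxr
Final line count: 12

Answer: 12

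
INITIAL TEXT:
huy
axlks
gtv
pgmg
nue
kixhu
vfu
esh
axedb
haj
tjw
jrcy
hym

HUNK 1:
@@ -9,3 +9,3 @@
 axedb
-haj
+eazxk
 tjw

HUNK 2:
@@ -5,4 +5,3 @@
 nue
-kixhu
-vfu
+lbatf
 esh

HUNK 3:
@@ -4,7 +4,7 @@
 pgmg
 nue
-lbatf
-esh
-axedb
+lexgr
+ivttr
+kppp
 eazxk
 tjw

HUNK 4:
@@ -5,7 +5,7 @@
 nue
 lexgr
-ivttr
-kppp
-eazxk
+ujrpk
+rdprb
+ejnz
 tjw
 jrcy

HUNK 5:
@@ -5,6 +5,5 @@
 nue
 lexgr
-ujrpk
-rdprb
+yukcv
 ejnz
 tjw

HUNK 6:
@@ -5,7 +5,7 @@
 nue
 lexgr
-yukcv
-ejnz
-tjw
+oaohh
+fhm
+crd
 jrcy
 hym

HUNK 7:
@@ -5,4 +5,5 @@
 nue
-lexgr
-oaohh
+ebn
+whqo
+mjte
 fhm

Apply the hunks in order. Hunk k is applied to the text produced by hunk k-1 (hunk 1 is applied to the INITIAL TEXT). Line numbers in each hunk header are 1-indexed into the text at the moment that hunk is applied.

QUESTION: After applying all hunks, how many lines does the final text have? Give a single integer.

Hunk 1: at line 9 remove [haj] add [eazxk] -> 13 lines: huy axlks gtv pgmg nue kixhu vfu esh axedb eazxk tjw jrcy hym
Hunk 2: at line 5 remove [kixhu,vfu] add [lbatf] -> 12 lines: huy axlks gtv pgmg nue lbatf esh axedb eazxk tjw jrcy hym
Hunk 3: at line 4 remove [lbatf,esh,axedb] add [lexgr,ivttr,kppp] -> 12 lines: huy axlks gtv pgmg nue lexgr ivttr kppp eazxk tjw jrcy hym
Hunk 4: at line 5 remove [ivttr,kppp,eazxk] add [ujrpk,rdprb,ejnz] -> 12 lines: huy axlks gtv pgmg nue lexgr ujrpk rdprb ejnz tjw jrcy hym
Hunk 5: at line 5 remove [ujrpk,rdprb] add [yukcv] -> 11 lines: huy axlks gtv pgmg nue lexgr yukcv ejnz tjw jrcy hym
Hunk 6: at line 5 remove [yukcv,ejnz,tjw] add [oaohh,fhm,crd] -> 11 lines: huy axlks gtv pgmg nue lexgr oaohh fhm crd jrcy hym
Hunk 7: at line 5 remove [lexgr,oaohh] add [ebn,whqo,mjte] -> 12 lines: huy axlks gtv pgmg nue ebn whqo mjte fhm crd jrcy hym
Final line count: 12

Answer: 12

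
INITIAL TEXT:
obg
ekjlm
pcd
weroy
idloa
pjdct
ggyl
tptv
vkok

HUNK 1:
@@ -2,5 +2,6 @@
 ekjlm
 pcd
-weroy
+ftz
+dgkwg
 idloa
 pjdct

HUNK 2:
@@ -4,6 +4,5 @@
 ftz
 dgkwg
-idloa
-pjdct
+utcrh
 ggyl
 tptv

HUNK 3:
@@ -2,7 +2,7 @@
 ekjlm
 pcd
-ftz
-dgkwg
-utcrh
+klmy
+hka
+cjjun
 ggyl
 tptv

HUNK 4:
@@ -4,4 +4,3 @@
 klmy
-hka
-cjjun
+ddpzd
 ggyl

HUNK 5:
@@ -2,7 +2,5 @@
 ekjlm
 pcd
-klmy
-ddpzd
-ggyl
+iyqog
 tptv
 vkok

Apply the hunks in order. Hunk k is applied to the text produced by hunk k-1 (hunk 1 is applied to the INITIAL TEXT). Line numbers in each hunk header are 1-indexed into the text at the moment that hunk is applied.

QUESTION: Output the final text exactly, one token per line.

Answer: obg
ekjlm
pcd
iyqog
tptv
vkok

Derivation:
Hunk 1: at line 2 remove [weroy] add [ftz,dgkwg] -> 10 lines: obg ekjlm pcd ftz dgkwg idloa pjdct ggyl tptv vkok
Hunk 2: at line 4 remove [idloa,pjdct] add [utcrh] -> 9 lines: obg ekjlm pcd ftz dgkwg utcrh ggyl tptv vkok
Hunk 3: at line 2 remove [ftz,dgkwg,utcrh] add [klmy,hka,cjjun] -> 9 lines: obg ekjlm pcd klmy hka cjjun ggyl tptv vkok
Hunk 4: at line 4 remove [hka,cjjun] add [ddpzd] -> 8 lines: obg ekjlm pcd klmy ddpzd ggyl tptv vkok
Hunk 5: at line 2 remove [klmy,ddpzd,ggyl] add [iyqog] -> 6 lines: obg ekjlm pcd iyqog tptv vkok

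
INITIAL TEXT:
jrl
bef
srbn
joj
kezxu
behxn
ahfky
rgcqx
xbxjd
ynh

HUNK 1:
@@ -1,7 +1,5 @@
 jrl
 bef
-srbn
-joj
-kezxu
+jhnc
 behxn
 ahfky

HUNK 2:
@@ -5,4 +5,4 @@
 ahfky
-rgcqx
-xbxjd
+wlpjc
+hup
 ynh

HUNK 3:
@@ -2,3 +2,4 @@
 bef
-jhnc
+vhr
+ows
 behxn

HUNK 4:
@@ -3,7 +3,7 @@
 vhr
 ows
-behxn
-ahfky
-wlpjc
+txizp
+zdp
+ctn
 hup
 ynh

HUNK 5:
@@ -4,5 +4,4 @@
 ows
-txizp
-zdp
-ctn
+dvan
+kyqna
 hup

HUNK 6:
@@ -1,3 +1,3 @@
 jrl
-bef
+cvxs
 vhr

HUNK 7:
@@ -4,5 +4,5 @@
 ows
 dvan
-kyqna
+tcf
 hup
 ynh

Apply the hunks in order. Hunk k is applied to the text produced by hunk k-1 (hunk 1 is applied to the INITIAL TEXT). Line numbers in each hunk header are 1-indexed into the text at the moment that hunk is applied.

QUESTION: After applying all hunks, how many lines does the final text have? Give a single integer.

Answer: 8

Derivation:
Hunk 1: at line 1 remove [srbn,joj,kezxu] add [jhnc] -> 8 lines: jrl bef jhnc behxn ahfky rgcqx xbxjd ynh
Hunk 2: at line 5 remove [rgcqx,xbxjd] add [wlpjc,hup] -> 8 lines: jrl bef jhnc behxn ahfky wlpjc hup ynh
Hunk 3: at line 2 remove [jhnc] add [vhr,ows] -> 9 lines: jrl bef vhr ows behxn ahfky wlpjc hup ynh
Hunk 4: at line 3 remove [behxn,ahfky,wlpjc] add [txizp,zdp,ctn] -> 9 lines: jrl bef vhr ows txizp zdp ctn hup ynh
Hunk 5: at line 4 remove [txizp,zdp,ctn] add [dvan,kyqna] -> 8 lines: jrl bef vhr ows dvan kyqna hup ynh
Hunk 6: at line 1 remove [bef] add [cvxs] -> 8 lines: jrl cvxs vhr ows dvan kyqna hup ynh
Hunk 7: at line 4 remove [kyqna] add [tcf] -> 8 lines: jrl cvxs vhr ows dvan tcf hup ynh
Final line count: 8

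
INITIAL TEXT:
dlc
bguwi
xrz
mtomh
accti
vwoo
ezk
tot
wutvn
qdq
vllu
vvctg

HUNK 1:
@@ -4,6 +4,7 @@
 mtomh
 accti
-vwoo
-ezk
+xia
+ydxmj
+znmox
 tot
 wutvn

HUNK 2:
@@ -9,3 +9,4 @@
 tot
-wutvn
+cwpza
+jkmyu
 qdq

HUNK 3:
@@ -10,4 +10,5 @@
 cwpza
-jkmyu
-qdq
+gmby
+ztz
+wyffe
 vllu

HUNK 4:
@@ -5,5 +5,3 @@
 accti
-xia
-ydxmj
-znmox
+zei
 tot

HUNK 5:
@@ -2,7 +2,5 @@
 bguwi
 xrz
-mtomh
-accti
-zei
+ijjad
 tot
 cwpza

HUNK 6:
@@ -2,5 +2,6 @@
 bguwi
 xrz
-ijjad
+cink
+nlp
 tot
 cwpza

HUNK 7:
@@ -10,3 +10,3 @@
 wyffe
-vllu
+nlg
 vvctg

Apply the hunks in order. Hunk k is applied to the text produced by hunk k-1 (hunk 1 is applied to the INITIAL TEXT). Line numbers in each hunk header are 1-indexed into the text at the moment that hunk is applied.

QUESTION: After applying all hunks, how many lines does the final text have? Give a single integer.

Hunk 1: at line 4 remove [vwoo,ezk] add [xia,ydxmj,znmox] -> 13 lines: dlc bguwi xrz mtomh accti xia ydxmj znmox tot wutvn qdq vllu vvctg
Hunk 2: at line 9 remove [wutvn] add [cwpza,jkmyu] -> 14 lines: dlc bguwi xrz mtomh accti xia ydxmj znmox tot cwpza jkmyu qdq vllu vvctg
Hunk 3: at line 10 remove [jkmyu,qdq] add [gmby,ztz,wyffe] -> 15 lines: dlc bguwi xrz mtomh accti xia ydxmj znmox tot cwpza gmby ztz wyffe vllu vvctg
Hunk 4: at line 5 remove [xia,ydxmj,znmox] add [zei] -> 13 lines: dlc bguwi xrz mtomh accti zei tot cwpza gmby ztz wyffe vllu vvctg
Hunk 5: at line 2 remove [mtomh,accti,zei] add [ijjad] -> 11 lines: dlc bguwi xrz ijjad tot cwpza gmby ztz wyffe vllu vvctg
Hunk 6: at line 2 remove [ijjad] add [cink,nlp] -> 12 lines: dlc bguwi xrz cink nlp tot cwpza gmby ztz wyffe vllu vvctg
Hunk 7: at line 10 remove [vllu] add [nlg] -> 12 lines: dlc bguwi xrz cink nlp tot cwpza gmby ztz wyffe nlg vvctg
Final line count: 12

Answer: 12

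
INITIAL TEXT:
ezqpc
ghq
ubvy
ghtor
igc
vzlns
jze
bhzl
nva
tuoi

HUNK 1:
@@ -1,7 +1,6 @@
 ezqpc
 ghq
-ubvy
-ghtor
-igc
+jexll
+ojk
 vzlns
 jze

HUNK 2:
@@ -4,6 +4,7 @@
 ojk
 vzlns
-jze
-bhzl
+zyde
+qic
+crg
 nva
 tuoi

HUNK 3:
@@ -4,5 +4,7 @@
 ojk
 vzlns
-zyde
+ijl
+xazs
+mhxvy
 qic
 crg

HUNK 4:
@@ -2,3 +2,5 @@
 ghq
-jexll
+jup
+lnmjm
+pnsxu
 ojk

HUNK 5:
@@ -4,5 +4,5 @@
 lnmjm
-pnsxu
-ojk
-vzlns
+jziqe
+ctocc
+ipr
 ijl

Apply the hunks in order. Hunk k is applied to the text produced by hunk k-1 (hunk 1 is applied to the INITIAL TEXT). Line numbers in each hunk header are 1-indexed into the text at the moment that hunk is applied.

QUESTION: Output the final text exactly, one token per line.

Hunk 1: at line 1 remove [ubvy,ghtor,igc] add [jexll,ojk] -> 9 lines: ezqpc ghq jexll ojk vzlns jze bhzl nva tuoi
Hunk 2: at line 4 remove [jze,bhzl] add [zyde,qic,crg] -> 10 lines: ezqpc ghq jexll ojk vzlns zyde qic crg nva tuoi
Hunk 3: at line 4 remove [zyde] add [ijl,xazs,mhxvy] -> 12 lines: ezqpc ghq jexll ojk vzlns ijl xazs mhxvy qic crg nva tuoi
Hunk 4: at line 2 remove [jexll] add [jup,lnmjm,pnsxu] -> 14 lines: ezqpc ghq jup lnmjm pnsxu ojk vzlns ijl xazs mhxvy qic crg nva tuoi
Hunk 5: at line 4 remove [pnsxu,ojk,vzlns] add [jziqe,ctocc,ipr] -> 14 lines: ezqpc ghq jup lnmjm jziqe ctocc ipr ijl xazs mhxvy qic crg nva tuoi

Answer: ezqpc
ghq
jup
lnmjm
jziqe
ctocc
ipr
ijl
xazs
mhxvy
qic
crg
nva
tuoi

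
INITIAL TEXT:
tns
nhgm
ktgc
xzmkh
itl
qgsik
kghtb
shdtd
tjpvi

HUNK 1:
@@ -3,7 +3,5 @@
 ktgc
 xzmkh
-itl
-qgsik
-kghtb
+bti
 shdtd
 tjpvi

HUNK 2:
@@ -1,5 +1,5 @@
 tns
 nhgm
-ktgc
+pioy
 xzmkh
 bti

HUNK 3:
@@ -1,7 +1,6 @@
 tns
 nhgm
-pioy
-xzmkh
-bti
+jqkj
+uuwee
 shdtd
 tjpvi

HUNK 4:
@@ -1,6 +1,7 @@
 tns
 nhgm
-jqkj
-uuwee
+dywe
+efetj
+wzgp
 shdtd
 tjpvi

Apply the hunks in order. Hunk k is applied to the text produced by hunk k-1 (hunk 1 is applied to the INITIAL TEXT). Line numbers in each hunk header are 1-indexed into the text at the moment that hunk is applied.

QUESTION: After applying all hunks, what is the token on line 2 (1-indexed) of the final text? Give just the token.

Answer: nhgm

Derivation:
Hunk 1: at line 3 remove [itl,qgsik,kghtb] add [bti] -> 7 lines: tns nhgm ktgc xzmkh bti shdtd tjpvi
Hunk 2: at line 1 remove [ktgc] add [pioy] -> 7 lines: tns nhgm pioy xzmkh bti shdtd tjpvi
Hunk 3: at line 1 remove [pioy,xzmkh,bti] add [jqkj,uuwee] -> 6 lines: tns nhgm jqkj uuwee shdtd tjpvi
Hunk 4: at line 1 remove [jqkj,uuwee] add [dywe,efetj,wzgp] -> 7 lines: tns nhgm dywe efetj wzgp shdtd tjpvi
Final line 2: nhgm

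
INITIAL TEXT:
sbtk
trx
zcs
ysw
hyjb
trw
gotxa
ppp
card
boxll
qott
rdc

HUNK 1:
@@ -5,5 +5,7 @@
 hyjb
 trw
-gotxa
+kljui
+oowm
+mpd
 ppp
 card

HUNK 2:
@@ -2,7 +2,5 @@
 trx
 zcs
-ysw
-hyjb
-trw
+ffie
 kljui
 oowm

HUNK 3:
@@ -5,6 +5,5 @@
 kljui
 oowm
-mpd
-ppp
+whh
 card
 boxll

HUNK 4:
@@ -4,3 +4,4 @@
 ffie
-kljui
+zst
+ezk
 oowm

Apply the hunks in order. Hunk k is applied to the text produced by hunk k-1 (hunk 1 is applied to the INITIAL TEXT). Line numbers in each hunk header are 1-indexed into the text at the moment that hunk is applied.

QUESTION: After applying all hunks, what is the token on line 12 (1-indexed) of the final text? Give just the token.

Hunk 1: at line 5 remove [gotxa] add [kljui,oowm,mpd] -> 14 lines: sbtk trx zcs ysw hyjb trw kljui oowm mpd ppp card boxll qott rdc
Hunk 2: at line 2 remove [ysw,hyjb,trw] add [ffie] -> 12 lines: sbtk trx zcs ffie kljui oowm mpd ppp card boxll qott rdc
Hunk 3: at line 5 remove [mpd,ppp] add [whh] -> 11 lines: sbtk trx zcs ffie kljui oowm whh card boxll qott rdc
Hunk 4: at line 4 remove [kljui] add [zst,ezk] -> 12 lines: sbtk trx zcs ffie zst ezk oowm whh card boxll qott rdc
Final line 12: rdc

Answer: rdc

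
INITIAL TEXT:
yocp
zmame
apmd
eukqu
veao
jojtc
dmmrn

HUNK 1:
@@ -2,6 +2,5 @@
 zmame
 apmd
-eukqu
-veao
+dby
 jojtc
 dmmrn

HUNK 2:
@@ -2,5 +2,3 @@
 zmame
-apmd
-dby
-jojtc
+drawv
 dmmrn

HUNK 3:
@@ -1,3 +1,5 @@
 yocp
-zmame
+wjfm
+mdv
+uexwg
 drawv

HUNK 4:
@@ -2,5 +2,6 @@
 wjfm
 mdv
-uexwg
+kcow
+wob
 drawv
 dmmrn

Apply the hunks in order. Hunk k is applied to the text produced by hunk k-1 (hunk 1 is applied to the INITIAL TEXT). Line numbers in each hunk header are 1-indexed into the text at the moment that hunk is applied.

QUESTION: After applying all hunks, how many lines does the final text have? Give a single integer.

Answer: 7

Derivation:
Hunk 1: at line 2 remove [eukqu,veao] add [dby] -> 6 lines: yocp zmame apmd dby jojtc dmmrn
Hunk 2: at line 2 remove [apmd,dby,jojtc] add [drawv] -> 4 lines: yocp zmame drawv dmmrn
Hunk 3: at line 1 remove [zmame] add [wjfm,mdv,uexwg] -> 6 lines: yocp wjfm mdv uexwg drawv dmmrn
Hunk 4: at line 2 remove [uexwg] add [kcow,wob] -> 7 lines: yocp wjfm mdv kcow wob drawv dmmrn
Final line count: 7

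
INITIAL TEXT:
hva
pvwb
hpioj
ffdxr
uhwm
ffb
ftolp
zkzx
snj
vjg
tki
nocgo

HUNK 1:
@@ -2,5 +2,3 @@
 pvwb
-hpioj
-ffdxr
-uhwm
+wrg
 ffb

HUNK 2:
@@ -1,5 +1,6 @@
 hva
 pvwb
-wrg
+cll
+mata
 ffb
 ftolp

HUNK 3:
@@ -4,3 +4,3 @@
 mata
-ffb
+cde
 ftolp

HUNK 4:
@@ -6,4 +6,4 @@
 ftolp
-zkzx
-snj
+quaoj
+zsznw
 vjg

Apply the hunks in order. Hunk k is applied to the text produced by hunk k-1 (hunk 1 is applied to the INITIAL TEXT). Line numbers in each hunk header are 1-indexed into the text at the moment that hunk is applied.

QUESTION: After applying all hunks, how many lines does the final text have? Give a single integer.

Answer: 11

Derivation:
Hunk 1: at line 2 remove [hpioj,ffdxr,uhwm] add [wrg] -> 10 lines: hva pvwb wrg ffb ftolp zkzx snj vjg tki nocgo
Hunk 2: at line 1 remove [wrg] add [cll,mata] -> 11 lines: hva pvwb cll mata ffb ftolp zkzx snj vjg tki nocgo
Hunk 3: at line 4 remove [ffb] add [cde] -> 11 lines: hva pvwb cll mata cde ftolp zkzx snj vjg tki nocgo
Hunk 4: at line 6 remove [zkzx,snj] add [quaoj,zsznw] -> 11 lines: hva pvwb cll mata cde ftolp quaoj zsznw vjg tki nocgo
Final line count: 11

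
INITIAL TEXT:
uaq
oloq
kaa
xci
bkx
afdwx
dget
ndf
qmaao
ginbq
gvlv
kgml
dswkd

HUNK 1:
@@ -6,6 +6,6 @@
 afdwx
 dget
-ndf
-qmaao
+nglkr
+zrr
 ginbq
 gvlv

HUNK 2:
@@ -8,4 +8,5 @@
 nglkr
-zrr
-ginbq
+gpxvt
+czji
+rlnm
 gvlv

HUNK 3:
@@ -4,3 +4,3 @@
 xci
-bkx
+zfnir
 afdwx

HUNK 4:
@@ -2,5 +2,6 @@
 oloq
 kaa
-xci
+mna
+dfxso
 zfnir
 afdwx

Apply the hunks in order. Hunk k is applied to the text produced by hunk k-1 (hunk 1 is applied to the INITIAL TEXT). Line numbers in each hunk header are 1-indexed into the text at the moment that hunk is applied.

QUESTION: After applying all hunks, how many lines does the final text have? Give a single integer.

Answer: 15

Derivation:
Hunk 1: at line 6 remove [ndf,qmaao] add [nglkr,zrr] -> 13 lines: uaq oloq kaa xci bkx afdwx dget nglkr zrr ginbq gvlv kgml dswkd
Hunk 2: at line 8 remove [zrr,ginbq] add [gpxvt,czji,rlnm] -> 14 lines: uaq oloq kaa xci bkx afdwx dget nglkr gpxvt czji rlnm gvlv kgml dswkd
Hunk 3: at line 4 remove [bkx] add [zfnir] -> 14 lines: uaq oloq kaa xci zfnir afdwx dget nglkr gpxvt czji rlnm gvlv kgml dswkd
Hunk 4: at line 2 remove [xci] add [mna,dfxso] -> 15 lines: uaq oloq kaa mna dfxso zfnir afdwx dget nglkr gpxvt czji rlnm gvlv kgml dswkd
Final line count: 15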